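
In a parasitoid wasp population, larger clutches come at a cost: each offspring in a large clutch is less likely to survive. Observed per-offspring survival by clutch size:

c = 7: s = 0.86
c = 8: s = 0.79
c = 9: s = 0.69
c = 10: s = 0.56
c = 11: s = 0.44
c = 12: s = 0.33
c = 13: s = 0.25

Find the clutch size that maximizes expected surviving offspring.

8

Expected surviving offspring = c × s(c):
  c=7: 7 × 0.86 = 6.020
  c=8: 8 × 0.79 = 6.320
  c=9: 9 × 0.69 = 6.210
  c=10: 10 × 0.56 = 5.600
  c=11: 11 × 0.44 = 4.840
  c=12: 12 × 0.33 = 3.960
  c=13: 13 × 0.25 = 3.250
Maximum at c = 8 (6.320 surviving offspring).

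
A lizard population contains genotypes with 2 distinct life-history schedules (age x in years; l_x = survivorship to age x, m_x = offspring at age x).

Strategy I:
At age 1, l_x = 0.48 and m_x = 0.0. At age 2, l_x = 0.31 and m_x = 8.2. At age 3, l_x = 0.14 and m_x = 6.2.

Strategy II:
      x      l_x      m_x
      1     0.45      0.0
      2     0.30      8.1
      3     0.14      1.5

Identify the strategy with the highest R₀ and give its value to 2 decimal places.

3.41

Strategy I: R₀ = 0.48×0.0 + 0.31×8.2 + 0.14×6.2 = 3.4100
Strategy II: R₀ = 0.45×0.0 + 0.30×8.1 + 0.14×1.5 = 2.6400
Highest R₀: strategy I with 3.4100.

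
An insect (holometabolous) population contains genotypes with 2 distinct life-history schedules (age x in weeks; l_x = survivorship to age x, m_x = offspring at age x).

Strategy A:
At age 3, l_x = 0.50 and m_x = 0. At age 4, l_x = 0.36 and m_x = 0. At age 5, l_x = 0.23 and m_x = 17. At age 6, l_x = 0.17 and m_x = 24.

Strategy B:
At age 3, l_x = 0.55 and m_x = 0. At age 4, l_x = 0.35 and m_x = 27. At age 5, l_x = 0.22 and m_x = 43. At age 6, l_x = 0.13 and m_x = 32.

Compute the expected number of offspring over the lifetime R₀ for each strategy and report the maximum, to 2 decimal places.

Strategy A: R₀ = 0.50×0 + 0.36×0 + 0.23×17 + 0.17×24 = 7.9900
Strategy B: R₀ = 0.55×0 + 0.35×27 + 0.22×43 + 0.13×32 = 23.0700
Highest R₀: strategy B with 23.0700.

23.07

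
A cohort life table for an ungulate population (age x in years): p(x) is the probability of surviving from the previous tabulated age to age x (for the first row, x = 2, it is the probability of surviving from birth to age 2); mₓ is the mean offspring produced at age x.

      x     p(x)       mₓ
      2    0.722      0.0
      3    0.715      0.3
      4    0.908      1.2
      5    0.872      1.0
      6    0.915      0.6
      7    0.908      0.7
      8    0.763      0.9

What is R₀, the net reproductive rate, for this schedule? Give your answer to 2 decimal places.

Survivorship from birth: l_x = p_2·p_3·…·p_x.
  l_2 = 0.72200
  l_3 = 0.51623
  l_4 = 0.46874
  l_5 = 0.40874
  l_6 = 0.37400
  l_7 = 0.33959
  l_8 = 0.25911
R₀ = Σ l_x mₓ:
  age 2: 0.72200 × 0.0 = 0.0000
  age 3: 0.51623 × 0.3 = 0.1549
  age 4: 0.46874 × 1.2 = 0.5625
  age 5: 0.40874 × 1.0 = 0.4087
  age 6: 0.37400 × 0.6 = 0.2244
  age 7: 0.33959 × 0.7 = 0.2377
  age 8: 0.25911 × 0.9 = 0.2332
R₀ = 0.0000 + 0.1549 + 0.5625 + 0.4087 + 0.2244 + 0.2377 + 0.2332 = 1.8214

1.82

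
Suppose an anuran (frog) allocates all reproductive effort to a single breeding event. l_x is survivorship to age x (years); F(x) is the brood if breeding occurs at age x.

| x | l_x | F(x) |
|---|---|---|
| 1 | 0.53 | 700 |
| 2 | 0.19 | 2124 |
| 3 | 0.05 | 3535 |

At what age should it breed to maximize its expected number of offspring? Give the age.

2

Expected offspring if breeding at age x = l_x × F(x):
  age 1: 0.53 × 700 = 371.000
  age 2: 0.19 × 2124 = 403.560
  age 3: 0.05 × 3535 = 176.750
Maximum at age 2 (403.560).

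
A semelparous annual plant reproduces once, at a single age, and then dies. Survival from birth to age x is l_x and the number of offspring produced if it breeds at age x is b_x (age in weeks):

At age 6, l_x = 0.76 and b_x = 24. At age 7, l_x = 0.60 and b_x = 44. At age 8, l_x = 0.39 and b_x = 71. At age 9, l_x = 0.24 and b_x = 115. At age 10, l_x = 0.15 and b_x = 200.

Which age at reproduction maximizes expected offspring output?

Expected offspring if breeding at age x = l_x × b_x:
  age 6: 0.76 × 24 = 18.240
  age 7: 0.60 × 44 = 26.400
  age 8: 0.39 × 71 = 27.690
  age 9: 0.24 × 115 = 27.600
  age 10: 0.15 × 200 = 30.000
Maximum at age 10 (30.000).

10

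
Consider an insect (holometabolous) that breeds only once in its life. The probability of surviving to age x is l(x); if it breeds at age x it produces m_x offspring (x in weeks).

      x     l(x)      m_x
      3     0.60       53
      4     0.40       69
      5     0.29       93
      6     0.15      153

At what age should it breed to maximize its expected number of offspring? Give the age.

Expected offspring if breeding at age x = l(x) × m_x:
  age 3: 0.60 × 53 = 31.800
  age 4: 0.40 × 69 = 27.600
  age 5: 0.29 × 93 = 26.970
  age 6: 0.15 × 153 = 22.950
Maximum at age 3 (31.800).

3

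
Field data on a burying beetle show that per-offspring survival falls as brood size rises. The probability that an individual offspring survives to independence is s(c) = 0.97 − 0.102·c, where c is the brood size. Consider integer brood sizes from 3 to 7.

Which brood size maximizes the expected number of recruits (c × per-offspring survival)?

Expected recruits = c × s(c):
  c=3: 3 × 0.664 = 1.992
  c=4: 4 × 0.562 = 2.248
  c=5: 5 × 0.460 = 2.300
  c=6: 6 × 0.358 = 2.148
  c=7: 7 × 0.256 = 1.792
Maximum at c = 5 (2.300 recruits).

5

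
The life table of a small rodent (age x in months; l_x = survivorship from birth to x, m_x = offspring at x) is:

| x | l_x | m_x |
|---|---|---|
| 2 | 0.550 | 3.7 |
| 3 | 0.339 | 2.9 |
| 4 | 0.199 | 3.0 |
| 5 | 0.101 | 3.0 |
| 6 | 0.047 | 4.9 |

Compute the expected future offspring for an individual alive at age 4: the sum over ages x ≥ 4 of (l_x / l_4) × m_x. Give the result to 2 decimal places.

l_4 = 0.199. Conditional survival from age 4 to x is l_x / l_4.
  x=4: (0.199/0.199) × 3.0 = 3.0000
  x=5: (0.101/0.199) × 3.0 = 1.5226
  x=6: (0.047/0.199) × 4.9 = 1.1573
Sum = 3.0000 + 1.5226 + 1.1573 = 5.6799

5.68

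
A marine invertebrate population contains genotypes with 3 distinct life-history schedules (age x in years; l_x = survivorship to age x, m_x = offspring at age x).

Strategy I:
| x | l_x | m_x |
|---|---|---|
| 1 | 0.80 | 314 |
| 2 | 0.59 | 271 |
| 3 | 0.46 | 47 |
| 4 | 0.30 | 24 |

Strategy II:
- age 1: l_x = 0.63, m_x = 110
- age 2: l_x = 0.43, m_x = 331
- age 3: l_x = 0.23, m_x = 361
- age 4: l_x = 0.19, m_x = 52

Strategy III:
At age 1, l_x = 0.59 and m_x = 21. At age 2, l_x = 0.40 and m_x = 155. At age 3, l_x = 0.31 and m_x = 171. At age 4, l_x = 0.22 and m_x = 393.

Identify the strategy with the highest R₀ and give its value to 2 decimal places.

Strategy I: R₀ = 0.80×314 + 0.59×271 + 0.46×47 + 0.30×24 = 439.9100
Strategy II: R₀ = 0.63×110 + 0.43×331 + 0.23×361 + 0.19×52 = 304.5400
Strategy III: R₀ = 0.59×21 + 0.40×155 + 0.31×171 + 0.22×393 = 213.8600
Highest R₀: strategy I with 439.9100.

439.91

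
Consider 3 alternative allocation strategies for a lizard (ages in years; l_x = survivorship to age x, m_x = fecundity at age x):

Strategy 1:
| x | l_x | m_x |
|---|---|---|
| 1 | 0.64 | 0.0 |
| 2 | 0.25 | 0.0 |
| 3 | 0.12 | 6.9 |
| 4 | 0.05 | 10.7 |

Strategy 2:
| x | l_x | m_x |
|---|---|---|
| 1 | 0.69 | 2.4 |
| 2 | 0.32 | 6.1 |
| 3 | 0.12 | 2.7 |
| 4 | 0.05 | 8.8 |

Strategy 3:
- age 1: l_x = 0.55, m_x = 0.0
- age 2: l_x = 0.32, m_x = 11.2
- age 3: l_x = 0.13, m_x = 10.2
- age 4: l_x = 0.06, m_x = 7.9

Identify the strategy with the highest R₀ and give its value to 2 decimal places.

Strategy 1: R₀ = 0.64×0.0 + 0.25×0.0 + 0.12×6.9 + 0.05×10.7 = 1.3630
Strategy 2: R₀ = 0.69×2.4 + 0.32×6.1 + 0.12×2.7 + 0.05×8.8 = 4.3720
Strategy 3: R₀ = 0.55×0.0 + 0.32×11.2 + 0.13×10.2 + 0.06×7.9 = 5.3840
Highest R₀: strategy 3 with 5.3840.

5.38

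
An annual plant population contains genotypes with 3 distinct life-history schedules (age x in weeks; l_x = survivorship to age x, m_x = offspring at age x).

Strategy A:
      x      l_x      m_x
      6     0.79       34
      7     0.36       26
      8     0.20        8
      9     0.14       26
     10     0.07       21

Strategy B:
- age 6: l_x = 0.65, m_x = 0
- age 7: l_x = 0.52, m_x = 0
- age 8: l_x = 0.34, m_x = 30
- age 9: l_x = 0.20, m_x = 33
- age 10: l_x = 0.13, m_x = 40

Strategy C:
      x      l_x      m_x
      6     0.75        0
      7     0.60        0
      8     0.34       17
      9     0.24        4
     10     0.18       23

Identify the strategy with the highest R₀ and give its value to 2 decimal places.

42.93

Strategy A: R₀ = 0.79×34 + 0.36×26 + 0.20×8 + 0.14×26 + 0.07×21 = 42.9300
Strategy B: R₀ = 0.65×0 + 0.52×0 + 0.34×30 + 0.20×33 + 0.13×40 = 22.0000
Strategy C: R₀ = 0.75×0 + 0.60×0 + 0.34×17 + 0.24×4 + 0.18×23 = 10.8800
Highest R₀: strategy A with 42.9300.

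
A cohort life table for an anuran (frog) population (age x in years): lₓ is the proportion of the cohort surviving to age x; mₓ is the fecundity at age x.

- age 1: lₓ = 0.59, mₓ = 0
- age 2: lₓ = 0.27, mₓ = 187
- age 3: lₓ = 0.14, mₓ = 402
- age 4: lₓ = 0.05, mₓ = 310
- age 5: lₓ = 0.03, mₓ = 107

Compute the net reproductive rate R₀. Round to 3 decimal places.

125.480

R₀ = Σ lₓ mₓ:
  age 1: 0.59 × 0 = 0.0000
  age 2: 0.27 × 187 = 50.4900
  age 3: 0.14 × 402 = 56.2800
  age 4: 0.05 × 310 = 15.5000
  age 5: 0.03 × 107 = 3.2100
R₀ = 0.0000 + 50.4900 + 56.2800 + 15.5000 + 3.2100 = 125.4800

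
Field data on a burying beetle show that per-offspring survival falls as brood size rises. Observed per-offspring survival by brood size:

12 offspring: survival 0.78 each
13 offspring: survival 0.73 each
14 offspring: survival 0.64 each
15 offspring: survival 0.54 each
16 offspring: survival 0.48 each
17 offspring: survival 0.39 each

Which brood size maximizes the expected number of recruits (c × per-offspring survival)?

13

Expected recruits = c × s(c):
  c=12: 12 × 0.78 = 9.360
  c=13: 13 × 0.73 = 9.490
  c=14: 14 × 0.64 = 8.960
  c=15: 15 × 0.54 = 8.100
  c=16: 16 × 0.48 = 7.680
  c=17: 17 × 0.39 = 6.630
Maximum at c = 13 (9.490 recruits).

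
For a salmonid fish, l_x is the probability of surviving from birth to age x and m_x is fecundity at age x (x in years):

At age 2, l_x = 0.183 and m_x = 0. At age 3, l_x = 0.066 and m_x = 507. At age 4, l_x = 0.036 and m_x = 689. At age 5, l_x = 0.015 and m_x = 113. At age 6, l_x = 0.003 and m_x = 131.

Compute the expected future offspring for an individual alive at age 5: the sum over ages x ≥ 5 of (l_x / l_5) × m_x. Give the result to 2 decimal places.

l_5 = 0.015. Conditional survival from age 5 to x is l_x / l_5.
  x=5: (0.015/0.015) × 113 = 113.0000
  x=6: (0.003/0.015) × 131 = 26.2000
Sum = 113.0000 + 26.2000 = 139.2000

139.20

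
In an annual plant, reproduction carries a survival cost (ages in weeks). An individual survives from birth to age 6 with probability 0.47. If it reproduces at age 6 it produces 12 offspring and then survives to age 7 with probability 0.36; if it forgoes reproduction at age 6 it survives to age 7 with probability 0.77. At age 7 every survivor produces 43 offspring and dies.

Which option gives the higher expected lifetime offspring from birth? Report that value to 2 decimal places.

15.56

breed at age 6: R₀ = 0.47 × (12 + 0.36 × 43) = 0.47 × 27.4800 = 12.9156
delay to age 7: R₀ = 0.47 × (0.77 × 43) = 0.47 × 33.1100 = 15.5617
Higher: delay to age 7 (15.5617).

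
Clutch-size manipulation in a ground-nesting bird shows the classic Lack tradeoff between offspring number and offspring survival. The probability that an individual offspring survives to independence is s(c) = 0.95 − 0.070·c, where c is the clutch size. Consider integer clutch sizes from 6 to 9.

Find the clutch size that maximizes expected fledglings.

Expected fledglings = c × s(c):
  c=6: 6 × 0.530 = 3.180
  c=7: 7 × 0.460 = 3.220
  c=8: 8 × 0.390 = 3.120
  c=9: 9 × 0.320 = 2.880
Maximum at c = 7 (3.220 fledglings).

7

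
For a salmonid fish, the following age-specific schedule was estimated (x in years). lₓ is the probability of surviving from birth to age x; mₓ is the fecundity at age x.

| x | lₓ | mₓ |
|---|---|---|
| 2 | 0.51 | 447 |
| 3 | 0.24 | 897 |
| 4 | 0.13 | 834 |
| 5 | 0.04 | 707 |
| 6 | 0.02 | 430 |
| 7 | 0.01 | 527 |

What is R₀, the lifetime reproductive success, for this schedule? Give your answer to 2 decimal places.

R₀ = Σ lₓ mₓ:
  age 2: 0.51 × 447 = 227.9700
  age 3: 0.24 × 897 = 215.2800
  age 4: 0.13 × 834 = 108.4200
  age 5: 0.04 × 707 = 28.2800
  age 6: 0.02 × 430 = 8.6000
  age 7: 0.01 × 527 = 5.2700
R₀ = 227.9700 + 215.2800 + 108.4200 + 28.2800 + 8.6000 + 5.2700 = 593.8200

593.82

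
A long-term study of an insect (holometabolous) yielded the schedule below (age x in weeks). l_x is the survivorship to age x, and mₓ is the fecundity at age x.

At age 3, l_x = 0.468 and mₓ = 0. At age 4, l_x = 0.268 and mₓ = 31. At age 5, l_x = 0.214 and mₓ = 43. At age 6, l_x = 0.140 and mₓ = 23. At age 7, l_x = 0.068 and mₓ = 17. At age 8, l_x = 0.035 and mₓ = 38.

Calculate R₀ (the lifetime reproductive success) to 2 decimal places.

23.22

R₀ = Σ l_x mₓ:
  age 3: 0.468 × 0 = 0.0000
  age 4: 0.268 × 31 = 8.3080
  age 5: 0.214 × 43 = 9.2020
  age 6: 0.140 × 23 = 3.2200
  age 7: 0.068 × 17 = 1.1560
  age 8: 0.035 × 38 = 1.3300
R₀ = 0.0000 + 8.3080 + 9.2020 + 3.2200 + 1.1560 + 1.3300 = 23.2160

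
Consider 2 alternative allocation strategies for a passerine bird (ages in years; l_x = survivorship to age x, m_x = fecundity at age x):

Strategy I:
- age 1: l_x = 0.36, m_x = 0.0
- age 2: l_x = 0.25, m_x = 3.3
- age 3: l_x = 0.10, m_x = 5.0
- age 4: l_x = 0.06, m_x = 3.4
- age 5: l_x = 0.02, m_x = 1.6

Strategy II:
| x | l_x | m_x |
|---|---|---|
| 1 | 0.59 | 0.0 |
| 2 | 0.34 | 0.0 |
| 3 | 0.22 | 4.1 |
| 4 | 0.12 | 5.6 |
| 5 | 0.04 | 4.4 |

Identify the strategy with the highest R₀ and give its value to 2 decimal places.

1.75

Strategy I: R₀ = 0.36×0.0 + 0.25×3.3 + 0.10×5.0 + 0.06×3.4 + 0.02×1.6 = 1.5610
Strategy II: R₀ = 0.59×0.0 + 0.34×0.0 + 0.22×4.1 + 0.12×5.6 + 0.04×4.4 = 1.7500
Highest R₀: strategy II with 1.7500.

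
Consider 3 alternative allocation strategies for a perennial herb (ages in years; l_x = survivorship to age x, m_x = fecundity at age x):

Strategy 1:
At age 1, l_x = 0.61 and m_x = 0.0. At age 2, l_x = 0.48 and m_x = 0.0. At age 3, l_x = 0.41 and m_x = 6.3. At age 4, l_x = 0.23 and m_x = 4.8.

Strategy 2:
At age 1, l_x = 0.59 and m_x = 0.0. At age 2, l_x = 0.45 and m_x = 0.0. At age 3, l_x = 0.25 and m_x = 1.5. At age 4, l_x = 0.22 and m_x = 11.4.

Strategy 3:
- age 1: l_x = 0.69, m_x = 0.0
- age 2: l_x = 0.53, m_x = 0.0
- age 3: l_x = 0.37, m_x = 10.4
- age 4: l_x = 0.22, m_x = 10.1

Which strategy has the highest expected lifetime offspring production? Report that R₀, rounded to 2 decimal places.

6.07

Strategy 1: R₀ = 0.61×0.0 + 0.48×0.0 + 0.41×6.3 + 0.23×4.8 = 3.6870
Strategy 2: R₀ = 0.59×0.0 + 0.45×0.0 + 0.25×1.5 + 0.22×11.4 = 2.8830
Strategy 3: R₀ = 0.69×0.0 + 0.53×0.0 + 0.37×10.4 + 0.22×10.1 = 6.0700
Highest R₀: strategy 3 with 6.0700.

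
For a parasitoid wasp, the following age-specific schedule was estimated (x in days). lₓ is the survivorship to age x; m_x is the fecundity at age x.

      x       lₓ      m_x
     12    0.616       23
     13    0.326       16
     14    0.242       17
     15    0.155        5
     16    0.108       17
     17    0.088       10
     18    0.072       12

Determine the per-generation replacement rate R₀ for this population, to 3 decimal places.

R₀ = Σ lₓ m_x:
  age 12: 0.616 × 23 = 14.1680
  age 13: 0.326 × 16 = 5.2160
  age 14: 0.242 × 17 = 4.1140
  age 15: 0.155 × 5 = 0.7750
  age 16: 0.108 × 17 = 1.8360
  age 17: 0.088 × 10 = 0.8800
  age 18: 0.072 × 12 = 0.8640
R₀ = 14.1680 + 5.2160 + 4.1140 + 0.7750 + 1.8360 + 0.8800 + 0.8640 = 27.8530

27.853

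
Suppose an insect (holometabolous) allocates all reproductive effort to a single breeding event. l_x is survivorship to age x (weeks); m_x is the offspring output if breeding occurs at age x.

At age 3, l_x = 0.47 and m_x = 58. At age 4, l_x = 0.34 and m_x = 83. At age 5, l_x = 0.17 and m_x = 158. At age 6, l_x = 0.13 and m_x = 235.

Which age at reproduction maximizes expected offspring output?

6

Expected offspring if breeding at age x = l_x × m_x:
  age 3: 0.47 × 58 = 27.260
  age 4: 0.34 × 83 = 28.220
  age 5: 0.17 × 158 = 26.860
  age 6: 0.13 × 235 = 30.550
Maximum at age 6 (30.550).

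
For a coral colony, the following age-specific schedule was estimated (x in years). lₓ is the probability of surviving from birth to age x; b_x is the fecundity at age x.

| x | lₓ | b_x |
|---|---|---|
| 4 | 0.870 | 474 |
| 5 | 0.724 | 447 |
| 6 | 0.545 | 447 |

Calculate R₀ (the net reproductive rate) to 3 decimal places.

979.623

R₀ = Σ lₓ b_x:
  age 4: 0.870 × 474 = 412.3800
  age 5: 0.724 × 447 = 323.6280
  age 6: 0.545 × 447 = 243.6150
R₀ = 412.3800 + 323.6280 + 243.6150 = 979.6230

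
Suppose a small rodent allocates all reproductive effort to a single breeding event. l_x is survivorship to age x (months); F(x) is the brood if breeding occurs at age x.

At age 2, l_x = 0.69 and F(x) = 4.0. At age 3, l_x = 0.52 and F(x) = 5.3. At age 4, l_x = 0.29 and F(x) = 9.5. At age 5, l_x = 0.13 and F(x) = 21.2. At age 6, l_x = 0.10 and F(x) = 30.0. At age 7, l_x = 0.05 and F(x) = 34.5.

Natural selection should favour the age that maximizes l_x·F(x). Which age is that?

Expected offspring if breeding at age x = l_x × F(x):
  age 2: 0.69 × 4.0 = 2.760
  age 3: 0.52 × 5.3 = 2.756
  age 4: 0.29 × 9.5 = 2.755
  age 5: 0.13 × 21.2 = 2.756
  age 6: 0.10 × 30.0 = 3.000
  age 7: 0.05 × 34.5 = 1.725
Maximum at age 6 (3.000).

6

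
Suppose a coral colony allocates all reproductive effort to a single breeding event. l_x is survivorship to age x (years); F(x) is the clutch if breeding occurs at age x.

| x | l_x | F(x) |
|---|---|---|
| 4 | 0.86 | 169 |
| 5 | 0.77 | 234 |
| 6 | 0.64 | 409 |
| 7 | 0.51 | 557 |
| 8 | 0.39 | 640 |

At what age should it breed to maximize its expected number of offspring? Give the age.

7

Expected offspring if breeding at age x = l_x × F(x):
  age 4: 0.86 × 169 = 145.340
  age 5: 0.77 × 234 = 180.180
  age 6: 0.64 × 409 = 261.760
  age 7: 0.51 × 557 = 284.070
  age 8: 0.39 × 640 = 249.600
Maximum at age 7 (284.070).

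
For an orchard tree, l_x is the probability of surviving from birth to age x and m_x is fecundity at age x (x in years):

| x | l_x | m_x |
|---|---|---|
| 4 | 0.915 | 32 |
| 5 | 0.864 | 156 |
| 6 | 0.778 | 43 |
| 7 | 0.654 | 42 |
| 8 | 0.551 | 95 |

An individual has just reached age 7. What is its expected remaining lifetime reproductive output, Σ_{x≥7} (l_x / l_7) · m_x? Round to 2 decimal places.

122.04

l_7 = 0.654. Conditional survival from age 7 to x is l_x / l_7.
  x=7: (0.654/0.654) × 42 = 42.0000
  x=8: (0.551/0.654) × 95 = 80.0382
Sum = 42.0000 + 80.0382 = 122.0382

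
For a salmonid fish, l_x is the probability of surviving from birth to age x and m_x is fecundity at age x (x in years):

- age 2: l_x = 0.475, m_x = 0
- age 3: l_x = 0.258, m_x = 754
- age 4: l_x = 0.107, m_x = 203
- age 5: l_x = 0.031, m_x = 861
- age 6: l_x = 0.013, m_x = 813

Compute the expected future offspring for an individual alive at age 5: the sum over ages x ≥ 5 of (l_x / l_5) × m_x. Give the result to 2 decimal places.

l_5 = 0.031. Conditional survival from age 5 to x is l_x / l_5.
  x=5: (0.031/0.031) × 861 = 861.0000
  x=6: (0.013/0.031) × 813 = 340.9355
Sum = 861.0000 + 340.9355 = 1201.9355

1201.94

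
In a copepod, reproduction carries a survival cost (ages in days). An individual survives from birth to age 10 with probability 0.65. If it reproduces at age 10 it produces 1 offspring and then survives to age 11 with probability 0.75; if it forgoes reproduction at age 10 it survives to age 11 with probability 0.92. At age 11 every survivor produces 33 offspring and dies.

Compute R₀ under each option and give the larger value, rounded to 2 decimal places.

breed at age 10: R₀ = 0.65 × (1 + 0.75 × 33) = 0.65 × 25.7500 = 16.7375
delay to age 11: R₀ = 0.65 × (0.92 × 33) = 0.65 × 30.3600 = 19.7340
Higher: delay to age 11 (19.7340).

19.73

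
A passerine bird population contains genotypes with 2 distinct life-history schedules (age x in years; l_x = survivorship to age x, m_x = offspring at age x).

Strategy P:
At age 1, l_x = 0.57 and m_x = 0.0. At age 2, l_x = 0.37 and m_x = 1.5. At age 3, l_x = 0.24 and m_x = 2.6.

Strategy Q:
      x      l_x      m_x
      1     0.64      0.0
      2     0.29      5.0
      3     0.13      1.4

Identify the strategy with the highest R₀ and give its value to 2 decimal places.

1.63

Strategy P: R₀ = 0.57×0.0 + 0.37×1.5 + 0.24×2.6 = 1.1790
Strategy Q: R₀ = 0.64×0.0 + 0.29×5.0 + 0.13×1.4 = 1.6320
Highest R₀: strategy Q with 1.6320.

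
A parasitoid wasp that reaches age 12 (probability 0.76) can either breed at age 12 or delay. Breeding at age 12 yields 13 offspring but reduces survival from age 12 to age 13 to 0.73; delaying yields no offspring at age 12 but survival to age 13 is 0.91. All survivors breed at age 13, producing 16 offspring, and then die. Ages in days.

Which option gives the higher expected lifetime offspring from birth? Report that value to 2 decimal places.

18.76

breed at age 12: R₀ = 0.76 × (13 + 0.73 × 16) = 0.76 × 24.6800 = 18.7568
delay to age 13: R₀ = 0.76 × (0.91 × 16) = 0.76 × 14.5600 = 11.0656
Higher: breed at age 12 (18.7568).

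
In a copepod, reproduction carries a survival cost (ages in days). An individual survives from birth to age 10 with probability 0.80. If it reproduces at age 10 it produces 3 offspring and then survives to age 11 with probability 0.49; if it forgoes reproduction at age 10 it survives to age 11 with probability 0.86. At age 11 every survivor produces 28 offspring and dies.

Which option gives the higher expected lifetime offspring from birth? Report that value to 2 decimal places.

19.26

breed at age 10: R₀ = 0.80 × (3 + 0.49 × 28) = 0.80 × 16.7200 = 13.3760
delay to age 11: R₀ = 0.80 × (0.86 × 28) = 0.80 × 24.0800 = 19.2640
Higher: delay to age 11 (19.2640).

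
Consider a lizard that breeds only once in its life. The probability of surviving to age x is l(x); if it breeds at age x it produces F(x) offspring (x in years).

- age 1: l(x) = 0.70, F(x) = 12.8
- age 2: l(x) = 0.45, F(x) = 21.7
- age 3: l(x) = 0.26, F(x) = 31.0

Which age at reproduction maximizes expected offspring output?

2

Expected offspring if breeding at age x = l(x) × F(x):
  age 1: 0.70 × 12.8 = 8.960
  age 2: 0.45 × 21.7 = 9.765
  age 3: 0.26 × 31.0 = 8.060
Maximum at age 2 (9.765).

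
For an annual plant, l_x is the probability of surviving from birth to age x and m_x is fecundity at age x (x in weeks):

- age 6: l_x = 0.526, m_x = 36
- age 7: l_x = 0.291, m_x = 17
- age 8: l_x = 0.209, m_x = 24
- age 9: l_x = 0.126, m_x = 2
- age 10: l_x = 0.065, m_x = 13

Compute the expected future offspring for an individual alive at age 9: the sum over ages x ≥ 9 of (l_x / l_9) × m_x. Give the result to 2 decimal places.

8.71

l_9 = 0.126. Conditional survival from age 9 to x is l_x / l_9.
  x=9: (0.126/0.126) × 2 = 2.0000
  x=10: (0.065/0.126) × 13 = 6.7063
Sum = 2.0000 + 6.7063 = 8.7063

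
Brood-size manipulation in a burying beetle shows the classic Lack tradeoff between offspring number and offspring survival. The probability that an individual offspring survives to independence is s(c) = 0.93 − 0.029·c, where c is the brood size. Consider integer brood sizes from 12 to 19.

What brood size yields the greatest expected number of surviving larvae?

16

Expected surviving larvae = c × s(c):
  c=12: 12 × 0.582 = 6.984
  c=13: 13 × 0.553 = 7.189
  c=14: 14 × 0.524 = 7.336
  c=15: 15 × 0.495 = 7.425
  c=16: 16 × 0.466 = 7.456
  c=17: 17 × 0.437 = 7.429
  c=18: 18 × 0.408 = 7.344
  c=19: 19 × 0.379 = 7.201
Maximum at c = 16 (7.456 surviving larvae).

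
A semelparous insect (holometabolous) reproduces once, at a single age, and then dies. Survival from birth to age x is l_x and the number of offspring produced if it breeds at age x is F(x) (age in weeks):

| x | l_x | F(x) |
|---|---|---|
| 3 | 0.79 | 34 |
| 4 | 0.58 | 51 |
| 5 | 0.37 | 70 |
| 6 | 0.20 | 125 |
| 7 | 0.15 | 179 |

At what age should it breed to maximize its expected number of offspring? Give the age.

4

Expected offspring if breeding at age x = l_x × F(x):
  age 3: 0.79 × 34 = 26.860
  age 4: 0.58 × 51 = 29.580
  age 5: 0.37 × 70 = 25.900
  age 6: 0.20 × 125 = 25.000
  age 7: 0.15 × 179 = 26.850
Maximum at age 4 (29.580).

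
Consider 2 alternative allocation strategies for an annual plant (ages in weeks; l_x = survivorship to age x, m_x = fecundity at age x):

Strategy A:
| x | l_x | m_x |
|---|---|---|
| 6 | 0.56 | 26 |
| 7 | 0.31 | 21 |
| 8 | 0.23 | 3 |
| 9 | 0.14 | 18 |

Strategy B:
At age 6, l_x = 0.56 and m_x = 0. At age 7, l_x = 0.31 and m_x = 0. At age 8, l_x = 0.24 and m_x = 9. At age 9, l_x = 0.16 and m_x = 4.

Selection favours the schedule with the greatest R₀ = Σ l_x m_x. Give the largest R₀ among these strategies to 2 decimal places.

Strategy A: R₀ = 0.56×26 + 0.31×21 + 0.23×3 + 0.14×18 = 24.2800
Strategy B: R₀ = 0.56×0 + 0.31×0 + 0.24×9 + 0.16×4 = 2.8000
Highest R₀: strategy A with 24.2800.

24.28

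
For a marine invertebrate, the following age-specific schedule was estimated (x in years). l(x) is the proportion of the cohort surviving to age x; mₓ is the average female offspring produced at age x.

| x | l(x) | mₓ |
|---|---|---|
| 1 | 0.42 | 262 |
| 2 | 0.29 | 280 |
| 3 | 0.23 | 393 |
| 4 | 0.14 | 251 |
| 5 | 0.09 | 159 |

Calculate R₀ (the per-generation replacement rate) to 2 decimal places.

R₀ = Σ l(x) mₓ:
  age 1: 0.42 × 262 = 110.0400
  age 2: 0.29 × 280 = 81.2000
  age 3: 0.23 × 393 = 90.3900
  age 4: 0.14 × 251 = 35.1400
  age 5: 0.09 × 159 = 14.3100
R₀ = 110.0400 + 81.2000 + 90.3900 + 35.1400 + 14.3100 = 331.0800

331.08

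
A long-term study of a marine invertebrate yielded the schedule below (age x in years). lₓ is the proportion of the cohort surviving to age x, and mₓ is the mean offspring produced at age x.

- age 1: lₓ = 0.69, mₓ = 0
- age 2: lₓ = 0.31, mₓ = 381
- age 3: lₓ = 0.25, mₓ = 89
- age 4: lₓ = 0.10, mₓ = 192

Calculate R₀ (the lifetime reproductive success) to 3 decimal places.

159.560

R₀ = Σ lₓ mₓ:
  age 1: 0.69 × 0 = 0.0000
  age 2: 0.31 × 381 = 118.1100
  age 3: 0.25 × 89 = 22.2500
  age 4: 0.10 × 192 = 19.2000
R₀ = 0.0000 + 118.1100 + 22.2500 + 19.2000 = 159.5600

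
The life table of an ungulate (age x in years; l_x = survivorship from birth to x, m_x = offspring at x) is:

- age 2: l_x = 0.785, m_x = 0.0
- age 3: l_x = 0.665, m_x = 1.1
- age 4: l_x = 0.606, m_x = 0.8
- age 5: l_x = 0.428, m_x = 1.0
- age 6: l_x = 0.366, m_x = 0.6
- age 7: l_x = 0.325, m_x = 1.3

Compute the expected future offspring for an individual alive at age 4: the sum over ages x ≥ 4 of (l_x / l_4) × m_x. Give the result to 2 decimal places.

2.57

l_4 = 0.606. Conditional survival from age 4 to x is l_x / l_4.
  x=4: (0.606/0.606) × 0.8 = 0.8000
  x=5: (0.428/0.606) × 1.0 = 0.7063
  x=6: (0.366/0.606) × 0.6 = 0.3624
  x=7: (0.325/0.606) × 1.3 = 0.6972
Sum = 0.8000 + 0.7063 + 0.3624 + 0.6972 = 2.5658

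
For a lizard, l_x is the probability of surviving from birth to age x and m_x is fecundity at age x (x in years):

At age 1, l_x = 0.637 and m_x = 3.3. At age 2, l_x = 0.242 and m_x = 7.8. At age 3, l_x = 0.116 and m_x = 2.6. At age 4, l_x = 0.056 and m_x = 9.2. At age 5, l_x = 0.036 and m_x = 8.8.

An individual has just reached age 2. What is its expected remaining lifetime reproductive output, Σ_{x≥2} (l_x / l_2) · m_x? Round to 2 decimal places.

l_2 = 0.242. Conditional survival from age 2 to x is l_x / l_2.
  x=2: (0.242/0.242) × 7.8 = 7.8000
  x=3: (0.116/0.242) × 2.6 = 1.2463
  x=4: (0.056/0.242) × 9.2 = 2.1289
  x=5: (0.036/0.242) × 8.8 = 1.3091
Sum = 7.8000 + 1.2463 + 2.1289 + 1.3091 = 12.4843

12.48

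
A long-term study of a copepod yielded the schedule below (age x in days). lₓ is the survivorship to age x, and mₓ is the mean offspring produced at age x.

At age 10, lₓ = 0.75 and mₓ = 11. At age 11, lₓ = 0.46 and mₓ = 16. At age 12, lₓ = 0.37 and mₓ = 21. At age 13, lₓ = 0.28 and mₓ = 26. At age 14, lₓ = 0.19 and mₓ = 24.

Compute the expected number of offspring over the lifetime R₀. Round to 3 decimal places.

35.220

R₀ = Σ lₓ mₓ:
  age 10: 0.75 × 11 = 8.2500
  age 11: 0.46 × 16 = 7.3600
  age 12: 0.37 × 21 = 7.7700
  age 13: 0.28 × 26 = 7.2800
  age 14: 0.19 × 24 = 4.5600
R₀ = 8.2500 + 7.3600 + 7.7700 + 7.2800 + 4.5600 = 35.2200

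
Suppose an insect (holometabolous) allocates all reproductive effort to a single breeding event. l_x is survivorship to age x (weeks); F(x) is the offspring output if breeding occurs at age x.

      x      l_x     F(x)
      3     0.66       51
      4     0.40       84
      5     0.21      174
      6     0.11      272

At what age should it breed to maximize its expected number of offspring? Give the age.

Expected offspring if breeding at age x = l_x × F(x):
  age 3: 0.66 × 51 = 33.660
  age 4: 0.40 × 84 = 33.600
  age 5: 0.21 × 174 = 36.540
  age 6: 0.11 × 272 = 29.920
Maximum at age 5 (36.540).

5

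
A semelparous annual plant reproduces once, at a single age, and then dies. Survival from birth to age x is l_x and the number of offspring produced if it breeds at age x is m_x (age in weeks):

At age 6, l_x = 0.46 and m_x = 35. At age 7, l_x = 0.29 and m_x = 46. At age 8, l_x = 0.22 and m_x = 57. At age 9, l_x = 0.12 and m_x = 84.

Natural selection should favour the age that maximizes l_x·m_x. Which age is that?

Expected offspring if breeding at age x = l_x × m_x:
  age 6: 0.46 × 35 = 16.100
  age 7: 0.29 × 46 = 13.340
  age 8: 0.22 × 57 = 12.540
  age 9: 0.12 × 84 = 10.080
Maximum at age 6 (16.100).

6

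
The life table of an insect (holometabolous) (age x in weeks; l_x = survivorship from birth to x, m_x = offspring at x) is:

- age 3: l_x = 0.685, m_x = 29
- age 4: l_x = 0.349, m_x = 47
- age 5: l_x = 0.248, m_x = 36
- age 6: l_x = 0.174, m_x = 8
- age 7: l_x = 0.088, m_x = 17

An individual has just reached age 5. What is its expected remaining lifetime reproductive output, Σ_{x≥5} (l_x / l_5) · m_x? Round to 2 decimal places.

l_5 = 0.248. Conditional survival from age 5 to x is l_x / l_5.
  x=5: (0.248/0.248) × 36 = 36.0000
  x=6: (0.174/0.248) × 8 = 5.6129
  x=7: (0.088/0.248) × 17 = 6.0323
Sum = 36.0000 + 5.6129 + 6.0323 = 47.6452

47.65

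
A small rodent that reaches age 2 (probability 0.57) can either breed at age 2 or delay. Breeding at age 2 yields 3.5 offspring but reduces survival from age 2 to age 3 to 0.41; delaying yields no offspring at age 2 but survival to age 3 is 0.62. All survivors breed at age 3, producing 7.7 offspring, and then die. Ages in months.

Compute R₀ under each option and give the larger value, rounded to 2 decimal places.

3.79

breed at age 2: R₀ = 0.57 × (3.5 + 0.41 × 7.7) = 0.57 × 6.6570 = 3.7945
delay to age 3: R₀ = 0.57 × (0.62 × 7.7) = 0.57 × 4.7740 = 2.7212
Higher: breed at age 2 (3.7945).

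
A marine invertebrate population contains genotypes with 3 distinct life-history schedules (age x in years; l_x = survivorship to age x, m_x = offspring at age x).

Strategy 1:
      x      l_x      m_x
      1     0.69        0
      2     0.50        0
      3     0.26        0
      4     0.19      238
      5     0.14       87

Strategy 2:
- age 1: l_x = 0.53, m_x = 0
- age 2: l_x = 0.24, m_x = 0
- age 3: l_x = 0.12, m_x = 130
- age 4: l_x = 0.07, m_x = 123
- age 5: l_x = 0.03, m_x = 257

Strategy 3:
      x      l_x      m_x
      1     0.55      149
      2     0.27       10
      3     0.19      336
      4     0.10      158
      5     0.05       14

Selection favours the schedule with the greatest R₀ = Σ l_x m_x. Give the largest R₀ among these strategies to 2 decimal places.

164.99

Strategy 1: R₀ = 0.69×0 + 0.50×0 + 0.26×0 + 0.19×238 + 0.14×87 = 57.4000
Strategy 2: R₀ = 0.53×0 + 0.24×0 + 0.12×130 + 0.07×123 + 0.03×257 = 31.9200
Strategy 3: R₀ = 0.55×149 + 0.27×10 + 0.19×336 + 0.10×158 + 0.05×14 = 164.9900
Highest R₀: strategy 3 with 164.9900.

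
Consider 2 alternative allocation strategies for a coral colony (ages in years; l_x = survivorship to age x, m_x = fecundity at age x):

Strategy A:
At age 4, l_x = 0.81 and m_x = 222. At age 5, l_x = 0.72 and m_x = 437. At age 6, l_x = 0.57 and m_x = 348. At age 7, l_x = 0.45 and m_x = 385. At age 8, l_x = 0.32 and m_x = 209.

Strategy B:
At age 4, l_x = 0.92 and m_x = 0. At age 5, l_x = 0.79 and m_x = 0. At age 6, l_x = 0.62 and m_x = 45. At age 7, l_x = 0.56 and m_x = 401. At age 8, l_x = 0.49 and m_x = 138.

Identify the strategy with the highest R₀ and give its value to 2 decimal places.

Strategy A: R₀ = 0.81×222 + 0.72×437 + 0.57×348 + 0.45×385 + 0.32×209 = 932.9500
Strategy B: R₀ = 0.92×0 + 0.79×0 + 0.62×45 + 0.56×401 + 0.49×138 = 320.0800
Highest R₀: strategy A with 932.9500.

932.95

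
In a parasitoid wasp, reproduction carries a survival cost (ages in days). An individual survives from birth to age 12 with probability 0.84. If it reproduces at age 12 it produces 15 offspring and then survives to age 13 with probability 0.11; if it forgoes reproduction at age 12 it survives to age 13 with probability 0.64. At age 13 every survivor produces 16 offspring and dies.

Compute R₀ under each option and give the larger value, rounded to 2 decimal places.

14.08

breed at age 12: R₀ = 0.84 × (15 + 0.11 × 16) = 0.84 × 16.7600 = 14.0784
delay to age 13: R₀ = 0.84 × (0.64 × 16) = 0.84 × 10.2400 = 8.6016
Higher: breed at age 12 (14.0784).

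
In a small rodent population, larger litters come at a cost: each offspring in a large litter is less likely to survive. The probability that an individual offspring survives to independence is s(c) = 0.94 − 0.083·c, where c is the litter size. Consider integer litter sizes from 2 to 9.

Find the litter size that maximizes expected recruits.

Expected recruits = c × s(c):
  c=2: 2 × 0.774 = 1.548
  c=3: 3 × 0.691 = 2.073
  c=4: 4 × 0.608 = 2.432
  c=5: 5 × 0.525 = 2.625
  c=6: 6 × 0.442 = 2.652
  c=7: 7 × 0.359 = 2.513
  c=8: 8 × 0.276 = 2.208
  c=9: 9 × 0.193 = 1.737
Maximum at c = 6 (2.652 recruits).

6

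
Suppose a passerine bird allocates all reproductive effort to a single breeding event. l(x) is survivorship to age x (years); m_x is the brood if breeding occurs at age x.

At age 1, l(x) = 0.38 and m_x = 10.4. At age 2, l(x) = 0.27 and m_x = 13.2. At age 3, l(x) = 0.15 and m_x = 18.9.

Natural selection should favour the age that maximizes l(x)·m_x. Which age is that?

Expected offspring if breeding at age x = l(x) × m_x:
  age 1: 0.38 × 10.4 = 3.952
  age 2: 0.27 × 13.2 = 3.564
  age 3: 0.15 × 18.9 = 2.835
Maximum at age 1 (3.952).

1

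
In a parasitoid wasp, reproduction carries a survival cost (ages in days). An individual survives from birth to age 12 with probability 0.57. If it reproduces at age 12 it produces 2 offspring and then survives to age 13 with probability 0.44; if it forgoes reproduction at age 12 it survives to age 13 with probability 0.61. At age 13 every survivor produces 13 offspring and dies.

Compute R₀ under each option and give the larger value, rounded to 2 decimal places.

breed at age 12: R₀ = 0.57 × (2 + 0.44 × 13) = 0.57 × 7.7200 = 4.4004
delay to age 13: R₀ = 0.57 × (0.61 × 13) = 0.57 × 7.9300 = 4.5201
Higher: delay to age 13 (4.5201).

4.52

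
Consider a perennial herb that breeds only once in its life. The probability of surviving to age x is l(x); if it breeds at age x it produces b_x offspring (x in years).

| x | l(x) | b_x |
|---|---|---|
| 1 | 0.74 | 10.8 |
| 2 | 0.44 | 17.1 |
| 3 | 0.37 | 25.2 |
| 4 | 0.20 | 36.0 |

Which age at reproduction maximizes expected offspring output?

3

Expected offspring if breeding at age x = l(x) × b_x:
  age 1: 0.74 × 10.8 = 7.992
  age 2: 0.44 × 17.1 = 7.524
  age 3: 0.37 × 25.2 = 9.324
  age 4: 0.20 × 36.0 = 7.200
Maximum at age 3 (9.324).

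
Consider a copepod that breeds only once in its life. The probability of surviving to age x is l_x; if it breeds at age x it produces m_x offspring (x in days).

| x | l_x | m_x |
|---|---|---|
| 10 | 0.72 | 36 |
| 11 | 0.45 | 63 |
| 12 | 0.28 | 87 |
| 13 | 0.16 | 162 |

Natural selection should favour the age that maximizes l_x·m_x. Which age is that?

11

Expected offspring if breeding at age x = l_x × m_x:
  age 10: 0.72 × 36 = 25.920
  age 11: 0.45 × 63 = 28.350
  age 12: 0.28 × 87 = 24.360
  age 13: 0.16 × 162 = 25.920
Maximum at age 11 (28.350).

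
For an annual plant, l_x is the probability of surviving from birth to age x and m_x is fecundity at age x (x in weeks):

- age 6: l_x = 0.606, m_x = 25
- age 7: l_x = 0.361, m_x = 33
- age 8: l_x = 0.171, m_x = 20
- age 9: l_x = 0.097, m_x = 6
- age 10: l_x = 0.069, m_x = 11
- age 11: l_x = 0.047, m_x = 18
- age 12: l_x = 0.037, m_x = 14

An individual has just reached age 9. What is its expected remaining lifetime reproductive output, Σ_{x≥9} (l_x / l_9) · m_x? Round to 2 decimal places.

l_9 = 0.097. Conditional survival from age 9 to x is l_x / l_9.
  x=9: (0.097/0.097) × 6 = 6.0000
  x=10: (0.069/0.097) × 11 = 7.8247
  x=11: (0.047/0.097) × 18 = 8.7216
  x=12: (0.037/0.097) × 14 = 5.3402
Sum = 6.0000 + 7.8247 + 8.7216 + 5.3402 = 27.8866

27.89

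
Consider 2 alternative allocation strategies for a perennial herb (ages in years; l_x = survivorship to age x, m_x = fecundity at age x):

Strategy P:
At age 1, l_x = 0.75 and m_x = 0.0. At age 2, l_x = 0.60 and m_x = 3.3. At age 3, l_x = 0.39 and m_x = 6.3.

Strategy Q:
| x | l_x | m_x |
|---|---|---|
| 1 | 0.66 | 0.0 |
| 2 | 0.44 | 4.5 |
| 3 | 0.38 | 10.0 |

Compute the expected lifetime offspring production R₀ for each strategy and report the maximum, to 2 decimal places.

5.78

Strategy P: R₀ = 0.75×0.0 + 0.60×3.3 + 0.39×6.3 = 4.4370
Strategy Q: R₀ = 0.66×0.0 + 0.44×4.5 + 0.38×10.0 = 5.7800
Highest R₀: strategy Q with 5.7800.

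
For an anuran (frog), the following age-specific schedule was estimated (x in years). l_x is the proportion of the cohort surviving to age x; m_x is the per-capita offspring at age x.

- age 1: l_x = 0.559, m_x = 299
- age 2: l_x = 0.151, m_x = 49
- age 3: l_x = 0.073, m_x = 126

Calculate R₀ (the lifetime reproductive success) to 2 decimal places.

R₀ = Σ l_x m_x:
  age 1: 0.559 × 299 = 167.1410
  age 2: 0.151 × 49 = 7.3990
  age 3: 0.073 × 126 = 9.1980
R₀ = 167.1410 + 7.3990 + 9.1980 = 183.7380

183.74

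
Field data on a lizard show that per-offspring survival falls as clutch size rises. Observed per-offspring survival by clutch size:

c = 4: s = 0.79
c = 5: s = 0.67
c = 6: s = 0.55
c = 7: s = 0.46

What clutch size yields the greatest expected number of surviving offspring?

Expected surviving offspring = c × s(c):
  c=4: 4 × 0.79 = 3.160
  c=5: 5 × 0.67 = 3.350
  c=6: 6 × 0.55 = 3.300
  c=7: 7 × 0.46 = 3.220
Maximum at c = 5 (3.350 surviving offspring).

5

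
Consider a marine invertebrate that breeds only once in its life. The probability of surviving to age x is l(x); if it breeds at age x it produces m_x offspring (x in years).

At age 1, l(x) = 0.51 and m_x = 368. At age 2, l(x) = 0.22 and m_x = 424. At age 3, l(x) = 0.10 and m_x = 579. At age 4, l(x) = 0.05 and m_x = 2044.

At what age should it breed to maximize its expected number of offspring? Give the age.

1

Expected offspring if breeding at age x = l(x) × m_x:
  age 1: 0.51 × 368 = 187.680
  age 2: 0.22 × 424 = 93.280
  age 3: 0.10 × 579 = 57.900
  age 4: 0.05 × 2044 = 102.200
Maximum at age 1 (187.680).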